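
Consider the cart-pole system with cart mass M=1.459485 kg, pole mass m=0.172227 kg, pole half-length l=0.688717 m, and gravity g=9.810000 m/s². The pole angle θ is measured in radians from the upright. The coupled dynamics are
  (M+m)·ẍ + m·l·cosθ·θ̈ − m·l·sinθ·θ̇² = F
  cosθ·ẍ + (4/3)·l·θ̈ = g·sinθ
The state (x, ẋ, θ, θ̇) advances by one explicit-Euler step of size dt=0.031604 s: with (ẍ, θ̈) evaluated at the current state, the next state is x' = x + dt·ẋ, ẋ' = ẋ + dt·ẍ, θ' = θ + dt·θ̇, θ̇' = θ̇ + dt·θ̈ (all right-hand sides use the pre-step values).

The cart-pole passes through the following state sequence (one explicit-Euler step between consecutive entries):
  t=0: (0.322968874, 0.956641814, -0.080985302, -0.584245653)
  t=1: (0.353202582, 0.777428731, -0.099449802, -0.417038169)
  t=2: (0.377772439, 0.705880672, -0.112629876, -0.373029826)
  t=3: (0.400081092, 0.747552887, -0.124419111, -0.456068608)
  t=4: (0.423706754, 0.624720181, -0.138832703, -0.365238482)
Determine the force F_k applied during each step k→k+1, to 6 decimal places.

F_0 = -8.623978 N
F_1 = -3.527617 N
F_2 = 1.843703 N
F_3 = -6.000514 N

step 0→1:
  ẍ = (ẋ'−ẋ)/dt = (0.777428731−0.956641814)/0.031604 = -5.670582
  θ̈ = (θ̇'−θ̇)/dt = (-0.417038169−-0.584245653)/0.031604 = 5.290706
  sinθ=-0.080897, cosθ=0.996722
  F = (M+m)·ẍ + m·l·cosθ·θ̈ − m·l·sinθ·θ̇² = -9.252757 + 0.625504 − -0.003275 = -8.623978
step 1→2:
  ẍ = (ẋ'−ẋ)/dt = (0.705880672−0.777428731)/0.031604 = -2.263893
  θ̈ = (θ̇'−θ̇)/dt = (-0.373029826−-0.417038169)/0.031604 = 1.392493
  sinθ=-0.099286, cosθ=0.995059
  F = (M+m)·ẍ + m·l·cosθ·θ̈ − m·l·sinθ·θ̇² = -3.694021 + 0.164355 − -0.002048 = -3.527617
step 2→3:
  ẍ = (ẋ'−ẋ)/dt = (0.747552887−0.705880672)/0.031604 = 1.318574
  θ̈ = (θ̇'−θ̇)/dt = (-0.456068608−-0.373029826)/0.031604 = -2.627477
  sinθ=-0.112392, cosθ=0.993664
  F = (M+m)·ẍ + m·l·cosθ·θ̈ − m·l·sinθ·θ̇² = 2.151533 + -0.309685 − -0.001855 = 1.843703
step 3→4:
  ẍ = (ẋ'−ẋ)/dt = (0.624720181−0.747552887)/0.031604 = -3.886619
  θ̈ = (θ̇'−θ̇)/dt = (-0.365238482−-0.456068608)/0.031604 = 2.874007
  sinθ=-0.124098, cosθ=0.992270
  F = (M+m)·ẍ + m·l·cosθ·θ̈ − m·l·sinθ·θ̇² = -6.341843 + 0.338267 − -0.003062 = -6.000514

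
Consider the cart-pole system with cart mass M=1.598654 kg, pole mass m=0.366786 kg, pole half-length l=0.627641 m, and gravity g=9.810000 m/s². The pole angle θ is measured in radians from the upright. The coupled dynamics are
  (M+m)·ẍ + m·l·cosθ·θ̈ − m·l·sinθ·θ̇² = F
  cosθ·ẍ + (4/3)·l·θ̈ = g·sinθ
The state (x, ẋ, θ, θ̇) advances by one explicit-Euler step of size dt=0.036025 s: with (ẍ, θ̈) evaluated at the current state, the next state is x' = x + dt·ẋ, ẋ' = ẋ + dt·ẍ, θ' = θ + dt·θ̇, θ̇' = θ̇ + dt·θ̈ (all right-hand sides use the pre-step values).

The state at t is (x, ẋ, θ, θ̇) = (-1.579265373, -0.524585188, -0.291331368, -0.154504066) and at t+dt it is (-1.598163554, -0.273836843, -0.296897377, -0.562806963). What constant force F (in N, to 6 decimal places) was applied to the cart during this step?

ẍ = (ẋ'−ẋ)/dt = (-0.273836843−-0.524585188)/0.036025 = 6.960398
θ̈ = (θ̇'−θ̇)/dt = (-0.562806963−-0.154504066)/0.036025 = -11.333876
sinθ=-0.287228, cosθ=0.957862
F = (M+m)·ẍ + m·l·cosθ·θ̈ − m·l·sinθ·θ̇² = 13.680245 + -2.499227 − -0.001578 = 11.182597

F = 11.182597 N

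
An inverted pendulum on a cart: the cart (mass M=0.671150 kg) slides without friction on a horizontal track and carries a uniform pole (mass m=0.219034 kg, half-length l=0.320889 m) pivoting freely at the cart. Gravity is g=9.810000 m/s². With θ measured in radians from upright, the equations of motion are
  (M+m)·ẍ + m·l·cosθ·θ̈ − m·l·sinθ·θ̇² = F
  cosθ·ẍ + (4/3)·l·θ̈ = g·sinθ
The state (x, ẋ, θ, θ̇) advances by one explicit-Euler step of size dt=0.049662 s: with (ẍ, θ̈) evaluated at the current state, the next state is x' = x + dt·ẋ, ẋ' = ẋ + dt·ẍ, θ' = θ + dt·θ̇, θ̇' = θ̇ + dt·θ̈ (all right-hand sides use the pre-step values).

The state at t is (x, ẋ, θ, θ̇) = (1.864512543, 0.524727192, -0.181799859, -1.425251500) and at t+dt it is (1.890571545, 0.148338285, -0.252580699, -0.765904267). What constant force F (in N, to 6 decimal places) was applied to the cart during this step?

ẍ = (ẋ'−ẋ)/dt = (0.148338285−0.524727192)/0.049662 = -7.579012
θ̈ = (θ̇'−θ̇)/dt = (-0.765904267−-1.425251500)/0.049662 = 13.276695
sinθ=-0.180800, cosθ=0.983520
F = (M+m)·ẍ + m·l·cosθ·θ̈ − m·l·sinθ·θ̇² = -6.746715 + 0.917782 − -0.025814 = -5.803120

F = -5.803120 N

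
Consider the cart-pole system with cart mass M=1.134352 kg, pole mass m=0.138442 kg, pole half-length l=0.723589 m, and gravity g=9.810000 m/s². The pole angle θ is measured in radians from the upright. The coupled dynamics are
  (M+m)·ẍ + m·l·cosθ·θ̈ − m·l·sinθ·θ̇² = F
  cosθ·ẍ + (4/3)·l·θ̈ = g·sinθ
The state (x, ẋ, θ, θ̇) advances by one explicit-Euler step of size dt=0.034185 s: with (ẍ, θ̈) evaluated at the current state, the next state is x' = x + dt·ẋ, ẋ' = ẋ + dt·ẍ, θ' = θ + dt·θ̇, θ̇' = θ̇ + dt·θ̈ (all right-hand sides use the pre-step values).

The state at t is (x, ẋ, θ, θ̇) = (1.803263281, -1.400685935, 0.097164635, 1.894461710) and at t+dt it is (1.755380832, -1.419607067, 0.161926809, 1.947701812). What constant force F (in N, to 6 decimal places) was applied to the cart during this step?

ẍ = (ẋ'−ẋ)/dt = (-1.419607067−-1.400685935)/0.034185 = -0.553492
θ̈ = (θ̇'−θ̇)/dt = (1.947701812−1.894461710)/0.034185 = 1.557411
sinθ=0.097012, cosθ=0.995283
F = (M+m)·ẍ + m·l·cosθ·θ̈ − m·l·sinθ·θ̇² = -0.704482 + 0.155278 − 0.034878 = -0.584082

F = -0.584082 N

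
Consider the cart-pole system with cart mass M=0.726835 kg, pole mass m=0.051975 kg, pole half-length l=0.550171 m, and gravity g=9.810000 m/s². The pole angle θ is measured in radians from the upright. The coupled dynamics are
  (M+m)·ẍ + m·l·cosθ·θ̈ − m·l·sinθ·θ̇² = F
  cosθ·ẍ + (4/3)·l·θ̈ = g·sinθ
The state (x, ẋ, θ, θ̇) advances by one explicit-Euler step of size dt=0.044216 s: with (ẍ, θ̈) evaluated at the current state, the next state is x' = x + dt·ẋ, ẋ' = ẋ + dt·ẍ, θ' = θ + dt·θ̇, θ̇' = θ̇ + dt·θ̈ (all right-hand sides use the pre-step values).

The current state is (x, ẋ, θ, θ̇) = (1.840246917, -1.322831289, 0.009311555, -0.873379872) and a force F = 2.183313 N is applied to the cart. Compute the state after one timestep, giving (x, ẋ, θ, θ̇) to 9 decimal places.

sinθ=0.009311420, cosθ=0.999956648
temp = (F + m·l·θ̇²·sinθ)/(M+m) = (2.183313 + 0.000203102)/0.778810 = 2.803656992
θ̈ = (g·sinθ − cosθ·temp)/(l·(4/3 − m·cos²θ/(M+m))) = -3.892082850
ẍ = temp − m·l·θ̈·cosθ/(M+m) = 2.946554259
Euler: x'=1.840246917+0.044216·-1.322831289=1.781756609, ẋ'=-1.322831289+0.044216·2.946554259=-1.192546446
       θ'=0.009311555+0.044216·-0.873379872=-0.029305809, θ̇'=-0.873379872+0.044216·-3.892082850=-1.045472207

(1.781756609, -1.192546446, -0.029305809, -1.045472207)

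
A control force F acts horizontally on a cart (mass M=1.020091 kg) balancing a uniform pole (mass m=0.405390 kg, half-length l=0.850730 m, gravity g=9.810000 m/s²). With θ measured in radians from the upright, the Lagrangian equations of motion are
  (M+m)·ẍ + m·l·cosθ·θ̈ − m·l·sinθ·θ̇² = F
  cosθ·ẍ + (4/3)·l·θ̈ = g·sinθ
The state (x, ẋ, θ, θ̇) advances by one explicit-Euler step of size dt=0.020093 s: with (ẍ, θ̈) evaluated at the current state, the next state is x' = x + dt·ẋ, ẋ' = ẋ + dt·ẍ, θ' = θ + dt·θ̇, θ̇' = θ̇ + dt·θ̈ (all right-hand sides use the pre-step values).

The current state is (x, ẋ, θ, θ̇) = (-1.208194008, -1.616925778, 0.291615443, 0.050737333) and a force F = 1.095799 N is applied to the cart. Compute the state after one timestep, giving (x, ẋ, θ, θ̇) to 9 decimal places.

sinθ=0.287499840, cosθ=0.957780686
temp = (F + m·l·θ̇²·sinθ)/(M+m) = (1.095799 + 0.000255245)/1.425481 = 0.768901336
θ̈ = (g·sinθ − cosθ·temp)/(l·(4/3 − m·cos²θ/(M+m))) = 2.284097562
ẍ = temp − m·l·θ̈·cosθ/(M+m) = 0.239623057
Euler: x'=-1.208194008+0.020093·-1.616925778=-1.240682898, ẋ'=-1.616925778+0.020093·0.239623057=-1.612111032
       θ'=0.291615443+0.020093·0.050737333=0.292634908, θ̇'=0.050737333+0.020093·2.284097562=0.096631705

(-1.240682898, -1.612111032, 0.292634908, 0.096631705)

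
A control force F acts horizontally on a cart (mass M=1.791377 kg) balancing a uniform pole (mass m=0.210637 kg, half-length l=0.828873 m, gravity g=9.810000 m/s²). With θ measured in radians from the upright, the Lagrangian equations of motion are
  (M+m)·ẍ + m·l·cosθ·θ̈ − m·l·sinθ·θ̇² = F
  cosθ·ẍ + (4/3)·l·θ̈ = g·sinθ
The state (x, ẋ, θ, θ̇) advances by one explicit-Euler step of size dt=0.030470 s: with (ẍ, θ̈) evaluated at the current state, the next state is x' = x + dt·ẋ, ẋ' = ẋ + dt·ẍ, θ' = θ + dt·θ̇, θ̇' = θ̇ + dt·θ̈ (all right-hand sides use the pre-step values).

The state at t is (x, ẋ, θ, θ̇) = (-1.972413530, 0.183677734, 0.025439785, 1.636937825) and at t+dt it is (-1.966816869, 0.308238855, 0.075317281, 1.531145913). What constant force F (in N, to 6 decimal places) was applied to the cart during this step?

ẍ = (ẋ'−ẋ)/dt = (0.308238855−0.183677734)/0.030470 = 4.087992
θ̈ = (θ̇'−θ̇)/dt = (1.531145913−1.636937825)/0.030470 = -3.472002
sinθ=0.025437, cosθ=0.999676
F = (M+m)·ẍ + m·l·cosθ·θ̈ − m·l·sinθ·θ̇² = 8.184218 + -0.605985 − 0.011900 = 7.566332

F = 7.566332 N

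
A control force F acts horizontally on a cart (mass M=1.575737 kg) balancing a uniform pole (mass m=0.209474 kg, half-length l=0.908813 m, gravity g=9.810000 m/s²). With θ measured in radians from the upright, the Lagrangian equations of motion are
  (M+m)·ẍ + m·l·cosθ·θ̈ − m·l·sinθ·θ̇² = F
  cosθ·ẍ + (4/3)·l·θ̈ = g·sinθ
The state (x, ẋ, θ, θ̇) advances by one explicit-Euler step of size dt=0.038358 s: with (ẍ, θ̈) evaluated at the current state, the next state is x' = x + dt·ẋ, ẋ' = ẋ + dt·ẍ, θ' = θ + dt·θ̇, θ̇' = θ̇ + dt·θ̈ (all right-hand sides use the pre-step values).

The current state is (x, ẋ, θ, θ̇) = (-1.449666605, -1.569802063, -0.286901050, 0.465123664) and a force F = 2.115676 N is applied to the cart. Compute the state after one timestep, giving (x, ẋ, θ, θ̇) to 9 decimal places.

(-1.509881073, -1.510831976, -0.269059836, 0.330571804)

sinθ=-0.282981307, cosθ=0.959125425
temp = (F + m·l·θ̇²·sinθ)/(M+m) = (2.115676 + -0.011654651)/1.785211 = 1.178584128
θ̈ = (g·sinθ − cosθ·temp)/(l·(4/3 − m·cos²θ/(M+m))) = -3.507791343
ẍ = temp − m·l·θ̈·cosθ/(M+m) = 1.537360850
Euler: x'=-1.449666605+0.038358·-1.569802063=-1.509881073, ẋ'=-1.569802063+0.038358·1.537360850=-1.510831976
       θ'=-0.286901050+0.038358·0.465123664=-0.269059836, θ̇'=0.465123664+0.038358·-3.507791343=0.330571804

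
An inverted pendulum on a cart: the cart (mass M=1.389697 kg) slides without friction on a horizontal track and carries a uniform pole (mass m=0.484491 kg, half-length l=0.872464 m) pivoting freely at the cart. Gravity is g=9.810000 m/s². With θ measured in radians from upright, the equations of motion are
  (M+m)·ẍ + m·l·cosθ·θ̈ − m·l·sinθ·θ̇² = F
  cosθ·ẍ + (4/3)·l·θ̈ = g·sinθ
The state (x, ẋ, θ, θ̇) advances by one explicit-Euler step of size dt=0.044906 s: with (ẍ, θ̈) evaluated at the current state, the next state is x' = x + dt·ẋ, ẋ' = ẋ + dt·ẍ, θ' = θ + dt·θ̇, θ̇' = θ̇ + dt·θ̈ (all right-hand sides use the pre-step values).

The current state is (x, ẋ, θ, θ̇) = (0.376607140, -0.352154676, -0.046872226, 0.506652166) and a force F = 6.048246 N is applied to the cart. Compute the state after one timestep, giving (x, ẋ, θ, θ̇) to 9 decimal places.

(0.360793282, -0.167672646, -0.024120504, 0.330495578)

sinθ=-0.046855065, cosθ=0.998901698
temp = (F + m·l·θ̇²·sinθ)/(M+m) = (6.048246 + -0.005084047)/1.874188 = 3.224416095
θ̈ = (g·sinθ − cosθ·temp)/(l·(4/3 − m·cos²θ/(M+m))) = -3.922785099
ẍ = temp − m·l·θ̈·cosθ/(M+m) = 4.108182209
Euler: x'=0.376607140+0.044906·-0.352154676=0.360793282, ẋ'=-0.352154676+0.044906·4.108182209=-0.167672646
       θ'=-0.046872226+0.044906·0.506652166=-0.024120504, θ̇'=0.506652166+0.044906·-3.922785099=0.330495578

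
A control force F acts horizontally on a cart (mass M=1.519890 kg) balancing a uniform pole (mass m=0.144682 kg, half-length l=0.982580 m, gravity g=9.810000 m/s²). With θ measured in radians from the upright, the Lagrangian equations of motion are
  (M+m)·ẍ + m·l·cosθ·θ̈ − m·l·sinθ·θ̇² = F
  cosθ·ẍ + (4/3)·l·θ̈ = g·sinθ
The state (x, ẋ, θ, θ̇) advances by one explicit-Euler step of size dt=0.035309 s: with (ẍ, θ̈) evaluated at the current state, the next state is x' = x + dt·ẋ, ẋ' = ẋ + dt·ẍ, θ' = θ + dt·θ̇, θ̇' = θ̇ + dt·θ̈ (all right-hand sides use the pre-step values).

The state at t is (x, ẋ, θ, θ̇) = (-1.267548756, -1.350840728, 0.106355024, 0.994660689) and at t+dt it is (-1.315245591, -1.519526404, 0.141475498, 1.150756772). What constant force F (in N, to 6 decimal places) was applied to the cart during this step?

F = -7.342353 N

ẍ = (ẋ'−ẋ)/dt = (-1.519526404−-1.350840728)/0.035309 = -4.777413
θ̈ = (θ̇'−θ̇)/dt = (1.150756772−0.994660689)/0.035309 = 4.420858
sinθ=0.106155, cosθ=0.994350
F = (M+m)·ẍ + m·l·cosθ·θ̈ − m·l·sinθ·θ̇² = -7.952348 + 0.624925 − 0.014930 = -7.342353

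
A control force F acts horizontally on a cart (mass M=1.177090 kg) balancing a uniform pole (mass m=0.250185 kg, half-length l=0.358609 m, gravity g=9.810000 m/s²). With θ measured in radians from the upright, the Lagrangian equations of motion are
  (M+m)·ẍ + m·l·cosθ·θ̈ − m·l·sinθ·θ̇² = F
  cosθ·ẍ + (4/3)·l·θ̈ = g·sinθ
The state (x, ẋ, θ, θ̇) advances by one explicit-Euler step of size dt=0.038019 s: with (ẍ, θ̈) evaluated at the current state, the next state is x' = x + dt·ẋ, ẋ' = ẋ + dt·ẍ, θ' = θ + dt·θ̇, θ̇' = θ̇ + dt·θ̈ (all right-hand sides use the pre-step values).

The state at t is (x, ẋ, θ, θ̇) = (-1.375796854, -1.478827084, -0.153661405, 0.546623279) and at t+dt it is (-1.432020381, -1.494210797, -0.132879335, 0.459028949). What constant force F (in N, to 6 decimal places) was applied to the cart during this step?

ẍ = (ẋ'−ẋ)/dt = (-1.494210797−-1.478827084)/0.038019 = -0.404632
θ̈ = (θ̇'−θ̇)/dt = (0.459028949−0.546623279)/0.038019 = -2.303962
sinθ=-0.153057, cosθ=0.988217
F = (M+m)·ẍ + m·l·cosθ·θ̈ − m·l·sinθ·θ̇² = -0.577521 + -0.204273 − -0.004103 = -0.777691

F = -0.777691 N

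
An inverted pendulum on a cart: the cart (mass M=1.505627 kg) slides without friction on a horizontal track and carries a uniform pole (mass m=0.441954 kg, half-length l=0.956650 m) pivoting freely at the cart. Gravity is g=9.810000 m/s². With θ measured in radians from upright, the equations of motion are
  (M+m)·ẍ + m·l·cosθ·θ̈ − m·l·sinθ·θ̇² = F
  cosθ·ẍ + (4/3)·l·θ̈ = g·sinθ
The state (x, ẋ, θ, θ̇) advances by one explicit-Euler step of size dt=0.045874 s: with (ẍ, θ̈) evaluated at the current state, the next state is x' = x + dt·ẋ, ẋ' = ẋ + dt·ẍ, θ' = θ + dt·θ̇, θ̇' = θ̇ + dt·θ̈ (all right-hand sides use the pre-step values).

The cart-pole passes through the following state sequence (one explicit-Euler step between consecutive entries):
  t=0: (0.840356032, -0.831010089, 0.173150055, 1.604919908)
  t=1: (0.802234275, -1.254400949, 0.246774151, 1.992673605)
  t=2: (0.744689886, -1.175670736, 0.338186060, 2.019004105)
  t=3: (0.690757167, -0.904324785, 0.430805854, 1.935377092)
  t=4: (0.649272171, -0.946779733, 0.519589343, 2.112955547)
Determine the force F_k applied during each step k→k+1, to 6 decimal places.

F_0 = -14.642412 N
F_1 = 3.167718 N
F_2 = 10.221099 N
F_3 = -0.976664 N

step 0→1:
  ẍ = (ẋ'−ẋ)/dt = (-1.254400949−-0.831010089)/0.045874 = -9.229430
  θ̈ = (θ̇'−θ̇)/dt = (1.992673605−1.604919908)/0.045874 = 8.452581
  sinθ=0.172286, cosθ=0.985047
  F = (M+m)·ẍ + m·l·cosθ·θ̈ − m·l·sinθ·θ̇² = -17.975062 + 3.520274 − 0.187624 = -14.642412
step 1→2:
  ẍ = (ẋ'−ẋ)/dt = (-1.175670736−-1.254400949)/0.045874 = 1.716227
  θ̈ = (θ̇'−θ̇)/dt = (2.019004105−1.992673605)/0.045874 = 0.573974
  sinθ=0.244277, cosθ=0.969705
  F = (M+m)·ẍ + m·l·cosθ·θ̈ − m·l·sinθ·θ̇² = 3.342492 + 0.235322 − 0.410096 = 3.167718
step 2→3:
  ẍ = (ẋ'−ẋ)/dt = (-0.904324785−-1.175670736)/0.045874 = 5.915027
  θ̈ = (θ̇'−θ̇)/dt = (1.935377092−2.019004105)/0.045874 = -1.822972
  sinθ=0.331776, cosθ=0.943358
  F = (M+m)·ẍ + m·l·cosθ·θ̈ − m·l·sinθ·θ̇² = 11.519994 + -0.727087 − 0.571808 = 10.221099
step 3→4:
  ẍ = (ẋ'−ẋ)/dt = (-0.946779733−-0.904324785)/0.045874 = -0.925469
  θ̈ = (θ̇'−θ̇)/dt = (2.112955547−1.935377092)/0.045874 = 3.871004
  sinθ=0.417603, cosθ=0.908630
  F = (M+m)·ẍ + m·l·cosθ·θ̈ − m·l·sinθ·θ̇² = -1.802425 + 1.487102 − 0.661340 = -0.976664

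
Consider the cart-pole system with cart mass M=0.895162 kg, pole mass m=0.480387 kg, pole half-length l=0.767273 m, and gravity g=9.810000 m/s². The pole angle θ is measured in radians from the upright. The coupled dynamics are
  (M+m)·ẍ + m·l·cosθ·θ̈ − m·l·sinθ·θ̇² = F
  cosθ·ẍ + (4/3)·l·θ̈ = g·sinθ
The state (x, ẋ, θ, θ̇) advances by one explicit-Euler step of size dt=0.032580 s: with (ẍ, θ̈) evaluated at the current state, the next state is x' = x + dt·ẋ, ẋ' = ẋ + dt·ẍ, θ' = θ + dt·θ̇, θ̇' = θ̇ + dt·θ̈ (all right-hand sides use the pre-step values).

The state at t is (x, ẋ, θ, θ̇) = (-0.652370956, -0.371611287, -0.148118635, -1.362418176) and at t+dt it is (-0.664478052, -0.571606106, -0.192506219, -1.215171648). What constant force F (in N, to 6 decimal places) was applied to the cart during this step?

F = -6.695338 N

ẍ = (ẋ'−ẋ)/dt = (-0.571606106−-0.371611287)/0.032580 = -6.138576
θ̈ = (θ̇'−θ̇)/dt = (-1.215171648−-1.362418176)/0.032580 = 4.519537
sinθ=-0.147578, cosθ=0.989050
F = (M+m)·ẍ + m·l·cosθ·θ̈ − m·l·sinθ·θ̇² = -8.443913 + 1.647607 − -0.100968 = -6.695338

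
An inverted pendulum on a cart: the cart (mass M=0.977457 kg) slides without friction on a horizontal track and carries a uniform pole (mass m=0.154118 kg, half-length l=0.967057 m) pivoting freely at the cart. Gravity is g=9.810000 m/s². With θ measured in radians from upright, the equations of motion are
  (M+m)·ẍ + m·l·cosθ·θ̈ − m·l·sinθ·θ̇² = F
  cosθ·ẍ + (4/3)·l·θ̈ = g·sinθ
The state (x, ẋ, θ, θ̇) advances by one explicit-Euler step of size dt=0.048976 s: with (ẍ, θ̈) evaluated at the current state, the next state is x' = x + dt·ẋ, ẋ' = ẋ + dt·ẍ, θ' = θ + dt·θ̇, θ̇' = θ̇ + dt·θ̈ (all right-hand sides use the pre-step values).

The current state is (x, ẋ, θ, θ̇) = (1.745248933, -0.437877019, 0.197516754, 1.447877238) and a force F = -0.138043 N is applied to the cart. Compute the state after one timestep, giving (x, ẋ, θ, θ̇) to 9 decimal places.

(1.723803468, -0.452031733, 0.268427990, 1.531761764)

sinθ=0.196234974, cosθ=0.980556900
temp = (F + m·l·θ̇²·sinθ)/(M+m) = (-0.138043 + 0.061311979)/1.131575 = -0.067809046
θ̈ = (g·sinθ − cosθ·temp)/(l·(4/3 − m·cos²θ/(M+m))) = 1.712768016
ẍ = temp − m·l·θ̈·cosθ/(M+m) = -0.289013282
Euler: x'=1.745248933+0.048976·-0.437877019=1.723803468, ẋ'=-0.437877019+0.048976·-0.289013282=-0.452031733
       θ'=0.197516754+0.048976·1.447877238=0.268427990, θ̇'=1.447877238+0.048976·1.712768016=1.531761764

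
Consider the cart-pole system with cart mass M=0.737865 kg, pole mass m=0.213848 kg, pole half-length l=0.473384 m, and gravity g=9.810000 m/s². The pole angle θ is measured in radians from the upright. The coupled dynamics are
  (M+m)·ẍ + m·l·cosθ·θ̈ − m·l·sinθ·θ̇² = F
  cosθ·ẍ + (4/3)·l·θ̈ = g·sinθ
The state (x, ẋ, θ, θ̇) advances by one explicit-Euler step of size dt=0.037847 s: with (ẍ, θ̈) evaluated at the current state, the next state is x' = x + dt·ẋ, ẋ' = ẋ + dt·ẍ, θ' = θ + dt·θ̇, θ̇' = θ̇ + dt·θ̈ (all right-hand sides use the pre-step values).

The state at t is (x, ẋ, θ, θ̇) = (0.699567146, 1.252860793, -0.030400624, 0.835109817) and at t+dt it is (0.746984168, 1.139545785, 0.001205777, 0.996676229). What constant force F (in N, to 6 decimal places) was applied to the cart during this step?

ẍ = (ẋ'−ẋ)/dt = (1.139545785−1.252860793)/0.037847 = -2.994029
θ̈ = (θ̇'−θ̇)/dt = (0.996676229−0.835109817)/0.037847 = 4.268936
sinθ=-0.030396, cosθ=0.999538
F = (M+m)·ẍ + m·l·cosθ·θ̈ − m·l·sinθ·θ̇² = -2.849456 + 0.431954 − -0.002146 = -2.415356

F = -2.415356 N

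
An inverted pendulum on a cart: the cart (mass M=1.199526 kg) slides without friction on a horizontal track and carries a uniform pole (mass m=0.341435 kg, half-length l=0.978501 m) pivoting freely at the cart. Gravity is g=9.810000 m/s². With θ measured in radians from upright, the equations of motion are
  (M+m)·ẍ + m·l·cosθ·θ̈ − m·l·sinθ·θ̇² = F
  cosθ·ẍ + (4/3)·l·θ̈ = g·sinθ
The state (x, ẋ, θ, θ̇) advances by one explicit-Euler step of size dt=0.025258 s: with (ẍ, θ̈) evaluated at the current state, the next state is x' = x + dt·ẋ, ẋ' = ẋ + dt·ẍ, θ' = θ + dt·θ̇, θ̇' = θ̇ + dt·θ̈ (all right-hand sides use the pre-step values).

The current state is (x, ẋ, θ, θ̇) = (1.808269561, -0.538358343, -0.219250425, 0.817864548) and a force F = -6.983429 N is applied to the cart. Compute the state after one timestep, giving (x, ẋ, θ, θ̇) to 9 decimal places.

(1.794671706, -0.664915983, -0.198592802, 0.871239096)

sinθ=-0.217498054, cosθ=0.976060755
temp = (F + m·l·θ̇²·sinθ)/(M+m) = (-6.983429 + -0.048605728)/1.540961 = -4.563408631
θ̈ = (g·sinθ − cosθ·temp)/(l·(4/3 − m·cos²θ/(M+m))) = 2.113173963
ẍ = temp − m·l·θ̈·cosθ/(M+m) = -5.010596246
Euler: x'=1.808269561+0.025258·-0.538358343=1.794671706, ẋ'=-0.538358343+0.025258·-5.010596246=-0.664915983
       θ'=-0.219250425+0.025258·0.817864548=-0.198592802, θ̇'=0.817864548+0.025258·2.113173963=0.871239096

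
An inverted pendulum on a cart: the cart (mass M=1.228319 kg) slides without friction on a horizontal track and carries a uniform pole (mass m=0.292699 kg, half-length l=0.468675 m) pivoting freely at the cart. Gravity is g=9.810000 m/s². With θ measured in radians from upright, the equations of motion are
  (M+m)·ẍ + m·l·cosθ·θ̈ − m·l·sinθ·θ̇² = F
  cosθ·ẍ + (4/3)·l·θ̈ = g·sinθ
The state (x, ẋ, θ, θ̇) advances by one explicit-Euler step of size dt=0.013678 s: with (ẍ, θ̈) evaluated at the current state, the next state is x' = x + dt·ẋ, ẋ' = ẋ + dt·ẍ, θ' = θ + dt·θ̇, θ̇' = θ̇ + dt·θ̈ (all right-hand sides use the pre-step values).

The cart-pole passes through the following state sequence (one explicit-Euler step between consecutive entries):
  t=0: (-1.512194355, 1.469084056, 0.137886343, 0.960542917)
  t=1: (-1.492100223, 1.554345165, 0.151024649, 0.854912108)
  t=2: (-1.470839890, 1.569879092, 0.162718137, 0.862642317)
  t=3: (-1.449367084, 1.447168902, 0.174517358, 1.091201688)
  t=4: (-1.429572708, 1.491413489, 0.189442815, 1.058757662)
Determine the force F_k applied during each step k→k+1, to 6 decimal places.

step 0→1:
  ẍ = (ẋ'−ẋ)/dt = (1.554345165−1.469084056)/0.013678 = 6.233449
  θ̈ = (θ̇'−θ̇)/dt = (0.854912108−0.960542917)/0.013678 = -7.722679
  sinθ=0.137450, cosθ=0.990509
  F = (M+m)·ẍ + m·l·cosθ·θ̈ − m·l·sinθ·θ̇² = 9.481187 + -1.049348 − 0.017397 = 8.414443
step 1→2:
  ẍ = (ẋ'−ẋ)/dt = (1.569879092−1.554345165)/0.013678 = 1.135687
  θ̈ = (θ̇'−θ̇)/dt = (0.862642317−0.854912108)/0.013678 = 0.565156
  sinθ=0.150451, cosθ=0.988617
  F = (M+m)·ẍ + m·l·cosθ·θ̈ − m·l·sinθ·θ̇² = 1.727400 + 0.076646 − 0.015085 = 1.788962
step 2→3:
  ẍ = (ẋ'−ẋ)/dt = (1.447168902−1.569879092)/0.013678 = -8.971355
  θ̈ = (θ̇'−θ̇)/dt = (1.091201688−0.862642317)/0.013678 = 16.709999
  sinθ=0.162001, cosθ=0.986791
  F = (M+m)·ẍ + m·l·cosθ·θ̈ − m·l·sinθ·θ̇² = -13.645592 + 2.262010 − 0.016538 = -11.400120
step 3→4:
  ẍ = (ẋ'−ẋ)/dt = (1.491413489−1.447168902)/0.013678 = 3.234726
  θ̈ = (θ̇'−θ̇)/dt = (1.058757662−1.091201688)/0.013678 = -2.371986
  sinθ=0.173633, cosθ=0.984810
  F = (M+m)·ẍ + m·l·cosθ·θ̈ − m·l·sinθ·θ̇² = 4.920077 + -0.320448 − 0.028362 = 4.571267

F_0 = 8.414443 N
F_1 = 1.788962 N
F_2 = -11.400120 N
F_3 = 4.571267 N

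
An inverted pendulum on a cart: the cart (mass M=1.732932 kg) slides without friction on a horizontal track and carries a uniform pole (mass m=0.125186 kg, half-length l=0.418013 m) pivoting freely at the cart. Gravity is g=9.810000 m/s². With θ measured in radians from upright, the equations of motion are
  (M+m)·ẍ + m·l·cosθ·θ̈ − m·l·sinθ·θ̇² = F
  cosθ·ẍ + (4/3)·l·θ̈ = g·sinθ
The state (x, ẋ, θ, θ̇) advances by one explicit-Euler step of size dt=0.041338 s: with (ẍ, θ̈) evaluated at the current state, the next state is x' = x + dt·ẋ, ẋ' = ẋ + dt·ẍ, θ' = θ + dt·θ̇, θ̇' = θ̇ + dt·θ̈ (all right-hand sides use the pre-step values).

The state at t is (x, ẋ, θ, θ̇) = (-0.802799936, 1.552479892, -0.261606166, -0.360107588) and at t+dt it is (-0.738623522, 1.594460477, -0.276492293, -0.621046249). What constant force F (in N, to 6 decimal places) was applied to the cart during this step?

F = 1.569676 N

ẍ = (ẋ'−ẋ)/dt = (1.594460477−1.552479892)/0.041338 = 1.015545
θ̈ = (θ̇'−θ̇)/dt = (-0.621046249−-0.360107588)/0.041338 = -6.312319
sinθ=-0.258632, cosθ=0.965976
F = (M+m)·ẍ + m·l·cosθ·θ̈ − m·l·sinθ·θ̇² = 1.887002 + -0.319081 − -0.001755 = 1.569676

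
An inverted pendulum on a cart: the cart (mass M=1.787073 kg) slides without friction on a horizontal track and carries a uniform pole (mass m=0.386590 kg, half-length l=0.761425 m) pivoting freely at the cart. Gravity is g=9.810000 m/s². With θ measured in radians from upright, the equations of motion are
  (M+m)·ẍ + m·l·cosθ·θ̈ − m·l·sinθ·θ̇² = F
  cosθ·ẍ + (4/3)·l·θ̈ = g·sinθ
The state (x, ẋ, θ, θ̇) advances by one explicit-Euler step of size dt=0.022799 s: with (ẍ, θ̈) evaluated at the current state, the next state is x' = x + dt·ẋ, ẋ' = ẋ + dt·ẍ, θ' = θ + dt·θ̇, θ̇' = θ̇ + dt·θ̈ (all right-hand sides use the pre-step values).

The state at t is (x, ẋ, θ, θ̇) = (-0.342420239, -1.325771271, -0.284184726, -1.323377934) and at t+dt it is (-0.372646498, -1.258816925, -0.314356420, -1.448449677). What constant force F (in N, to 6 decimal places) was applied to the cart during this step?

F = 4.977945 N

ẍ = (ẋ'−ẋ)/dt = (-1.258816925−-1.325771271)/0.022799 = 2.936723
θ̈ = (θ̇'−θ̇)/dt = (-1.448449677−-1.323377934)/0.022799 = -5.485843
sinθ=-0.280375, cosθ=0.959891
F = (M+m)·ẍ + m·l·cosθ·θ̈ − m·l·sinθ·θ̇² = 6.383446 + -1.550040 − -0.144539 = 4.977945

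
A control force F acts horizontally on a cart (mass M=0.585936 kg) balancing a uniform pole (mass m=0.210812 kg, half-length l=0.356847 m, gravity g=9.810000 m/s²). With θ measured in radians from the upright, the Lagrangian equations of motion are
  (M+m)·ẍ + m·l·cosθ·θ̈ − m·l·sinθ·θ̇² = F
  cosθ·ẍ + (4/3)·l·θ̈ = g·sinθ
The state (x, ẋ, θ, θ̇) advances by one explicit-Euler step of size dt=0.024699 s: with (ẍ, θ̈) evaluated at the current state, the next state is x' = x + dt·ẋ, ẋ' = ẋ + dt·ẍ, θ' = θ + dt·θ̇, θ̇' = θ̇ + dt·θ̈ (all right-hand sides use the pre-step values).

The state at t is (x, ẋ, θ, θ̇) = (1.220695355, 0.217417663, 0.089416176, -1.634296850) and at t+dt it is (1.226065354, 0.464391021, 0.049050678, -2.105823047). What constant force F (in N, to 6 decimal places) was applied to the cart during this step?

ẍ = (ẋ'−ẋ)/dt = (0.464391021−0.217417663)/0.024699 = 9.999326
θ̈ = (θ̇'−θ̇)/dt = (-2.105823047−-1.634296850)/0.024699 = -19.090902
sinθ=0.089297, cosθ=0.996005
F = (M+m)·ẍ + m·l·cosθ·θ̈ − m·l·sinθ·θ̇² = 7.966943 + -1.430426 − 0.017942 = 6.518575

F = 6.518575 N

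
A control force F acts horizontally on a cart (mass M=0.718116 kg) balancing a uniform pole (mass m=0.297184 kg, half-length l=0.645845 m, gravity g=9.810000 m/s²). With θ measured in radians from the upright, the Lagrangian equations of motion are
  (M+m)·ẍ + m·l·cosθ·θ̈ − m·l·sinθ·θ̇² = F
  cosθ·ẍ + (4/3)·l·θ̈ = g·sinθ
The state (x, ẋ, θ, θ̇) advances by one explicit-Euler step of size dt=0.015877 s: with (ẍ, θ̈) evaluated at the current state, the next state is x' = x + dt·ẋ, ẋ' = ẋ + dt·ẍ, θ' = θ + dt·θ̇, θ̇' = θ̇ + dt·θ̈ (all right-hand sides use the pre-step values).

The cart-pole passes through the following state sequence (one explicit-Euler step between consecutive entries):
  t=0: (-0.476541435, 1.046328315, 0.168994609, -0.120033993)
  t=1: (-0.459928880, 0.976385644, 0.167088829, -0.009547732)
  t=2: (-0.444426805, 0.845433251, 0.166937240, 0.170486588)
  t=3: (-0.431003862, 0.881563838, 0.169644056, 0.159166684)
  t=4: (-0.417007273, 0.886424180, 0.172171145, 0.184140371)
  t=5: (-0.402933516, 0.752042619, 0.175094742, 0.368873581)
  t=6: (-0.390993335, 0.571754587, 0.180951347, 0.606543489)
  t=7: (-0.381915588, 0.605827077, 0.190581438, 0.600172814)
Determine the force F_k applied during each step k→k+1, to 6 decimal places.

step 0→1:
  ẍ = (ẋ'−ẋ)/dt = (0.976385644−1.046328315)/0.015877 = -4.405283
  θ̈ = (θ̇'−θ̇)/dt = (-0.009547732−-0.120033993)/0.015877 = 6.958888
  sinθ=0.168191, cosθ=0.985754
  F = (M+m)·ẍ + m·l·cosθ·θ̈ − m·l·sinθ·θ̇² = -4.472683 + 1.316626 − 0.000465 = -3.156523
step 1→2:
  ẍ = (ẋ'−ẋ)/dt = (0.845433251−0.976385644)/0.015877 = -8.247930
  θ̈ = (θ̇'−θ̇)/dt = (0.170486588−-0.009547732)/0.015877 = 11.339316
  sinθ=0.166312, cosθ=0.986073
  F = (M+m)·ẍ + m·l·cosθ·θ̈ − m·l·sinθ·θ̇² = -8.374124 + 2.146099 − 0.000003 = -6.228028
step 2→3:
  ẍ = (ẋ'−ẋ)/dt = (0.881563838−0.845433251)/0.015877 = 2.275656
  θ̈ = (θ̇'−θ̇)/dt = (0.159166684−0.170486588)/0.015877 = -0.712975
  sinθ=0.166163, cosθ=0.986098
  F = (M+m)·ẍ + m·l·cosθ·θ̈ − m·l·sinθ·θ̇² = 2.310473 + -0.134942 − 0.000927 = 2.174604
step 3→4:
  ẍ = (ẋ'−ẋ)/dt = (0.886424180−0.881563838)/0.015877 = 0.306125
  θ̈ = (θ̇'−θ̇)/dt = (0.184140371−0.159166684)/0.015877 = 1.572947
  sinθ=0.168832, cosθ=0.985645
  F = (M+m)·ẍ + m·l·cosθ·θ̈ − m·l·sinθ·θ̇² = 0.310808 + 0.297570 − 0.000821 = 0.607557
step 4→5:
  ẍ = (ẋ'−ẋ)/dt = (0.752042619−0.886424180)/0.015877 = -8.463914
  θ̈ = (θ̇'−θ̇)/dt = (0.368873581−0.184140371)/0.015877 = 11.635272
  sinθ=0.171322, cosθ=0.985215
  F = (M+m)·ẍ + m·l·cosθ·θ̈ − m·l·sinθ·θ̇² = -8.593412 + 2.200196 − 0.001115 = -6.394331
step 5→6:
  ẍ = (ẋ'−ẋ)/dt = (0.571754587−0.752042619)/0.015877 = -11.355296
  θ̈ = (θ̇'−θ̇)/dt = (0.606543489−0.368873581)/0.015877 = 14.969447
  sinθ=0.174201, cosθ=0.984710
  F = (M+m)·ẍ + m·l·cosθ·θ̈ − m·l·sinθ·θ̇² = -11.529032 + 2.829227 − 0.004549 = -8.704354
step 6→7:
  ẍ = (ẋ'−ẋ)/dt = (0.605827077−0.571754587)/0.015877 = 2.146028
  θ̈ = (θ̇'−θ̇)/dt = (0.600172814−0.606543489)/0.015877 = -0.401252
  sinθ=0.179965, cosθ=0.983673
  F = (M+m)·ẍ + m·l·cosθ·θ̈ − m·l·sinθ·θ̇² = 2.178862 + -0.075757 − 0.012708 = 2.090398

F_0 = -3.156523 N
F_1 = -6.228028 N
F_2 = 2.174604 N
F_3 = 0.607557 N
F_4 = -6.394331 N
F_5 = -8.704354 N
F_6 = 2.090398 N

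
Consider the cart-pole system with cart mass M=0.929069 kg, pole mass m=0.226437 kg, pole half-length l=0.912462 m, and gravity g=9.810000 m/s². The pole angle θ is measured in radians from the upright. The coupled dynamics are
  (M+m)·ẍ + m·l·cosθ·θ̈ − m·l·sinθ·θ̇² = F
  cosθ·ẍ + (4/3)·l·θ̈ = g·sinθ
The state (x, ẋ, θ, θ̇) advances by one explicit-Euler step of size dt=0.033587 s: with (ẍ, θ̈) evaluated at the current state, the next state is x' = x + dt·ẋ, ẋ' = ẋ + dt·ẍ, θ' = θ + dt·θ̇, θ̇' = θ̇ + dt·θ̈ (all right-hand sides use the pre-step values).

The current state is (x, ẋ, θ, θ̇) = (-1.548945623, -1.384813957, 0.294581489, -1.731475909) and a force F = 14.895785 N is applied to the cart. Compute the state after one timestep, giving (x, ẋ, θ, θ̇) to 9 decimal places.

(-1.595457369, -0.894012378, 0.236426408, -2.038882846)

sinθ=0.290339392, cosθ=0.956923736
temp = (F + m·l·θ̇²·sinθ)/(M+m) = (14.895785 + 0.179846111)/1.155506 = 13.046778736
θ̈ = (g·sinθ − cosθ·temp)/(l·(4/3 − m·cos²θ/(M+m))) = -9.152557155
ẍ = temp − m·l·θ̈·cosθ/(M+m) = 14.612843621
Euler: x'=-1.548945623+0.033587·-1.384813957=-1.595457369, ẋ'=-1.384813957+0.033587·14.612843621=-0.894012378
       θ'=0.294581489+0.033587·-1.731475909=0.236426408, θ̇'=-1.731475909+0.033587·-9.152557155=-2.038882846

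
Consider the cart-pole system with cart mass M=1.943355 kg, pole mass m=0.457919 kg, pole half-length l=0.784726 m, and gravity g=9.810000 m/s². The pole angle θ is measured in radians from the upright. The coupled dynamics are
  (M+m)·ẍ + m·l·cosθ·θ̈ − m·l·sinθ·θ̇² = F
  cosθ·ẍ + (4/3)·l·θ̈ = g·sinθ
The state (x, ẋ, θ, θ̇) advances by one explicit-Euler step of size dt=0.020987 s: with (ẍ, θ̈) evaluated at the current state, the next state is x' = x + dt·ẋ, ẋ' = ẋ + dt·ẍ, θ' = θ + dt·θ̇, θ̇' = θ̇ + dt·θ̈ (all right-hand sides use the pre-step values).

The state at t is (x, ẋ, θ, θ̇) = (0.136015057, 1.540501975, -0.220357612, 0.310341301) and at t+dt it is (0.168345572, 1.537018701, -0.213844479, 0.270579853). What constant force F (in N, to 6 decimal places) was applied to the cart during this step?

F = -1.055318 N

ẍ = (ẋ'−ẋ)/dt = (1.537018701−1.540501975)/0.020987 = -0.165973
θ̈ = (θ̇'−θ̇)/dt = (0.270579853−0.310341301)/0.020987 = -1.894575
sinθ=-0.218579, cosθ=0.975819
F = (M+m)·ẍ + m·l·cosθ·θ̈ − m·l·sinθ·θ̇² = -0.398546 + -0.664336 − -0.007565 = -1.055318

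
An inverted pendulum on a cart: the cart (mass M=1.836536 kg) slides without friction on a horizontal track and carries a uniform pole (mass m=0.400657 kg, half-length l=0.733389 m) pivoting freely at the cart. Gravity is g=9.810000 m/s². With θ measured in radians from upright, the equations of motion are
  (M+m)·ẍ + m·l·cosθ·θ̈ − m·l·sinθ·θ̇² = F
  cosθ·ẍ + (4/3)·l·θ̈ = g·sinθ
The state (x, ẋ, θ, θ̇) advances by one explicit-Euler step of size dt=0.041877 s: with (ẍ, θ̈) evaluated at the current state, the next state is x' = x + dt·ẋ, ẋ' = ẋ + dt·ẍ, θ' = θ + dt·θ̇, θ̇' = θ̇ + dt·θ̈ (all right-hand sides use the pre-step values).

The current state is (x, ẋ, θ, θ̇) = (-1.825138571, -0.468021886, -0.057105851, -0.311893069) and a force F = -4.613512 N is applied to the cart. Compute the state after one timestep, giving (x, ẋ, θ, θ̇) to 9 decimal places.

sinθ=-0.057074818, cosθ=0.998369904
temp = (F + m·l·θ̇²·sinθ)/(M+m) = (-4.613512 + -0.001631410)/2.237193 = -2.062916972
θ̈ = (g·sinθ − cosθ·temp)/(l·(4/3 − m·cos²θ/(M+m))) = 1.770673346
ẍ = temp − m·l·θ̈·cosθ/(M+m) = -2.295101676
Euler: x'=-1.825138571+0.041877·-0.468021886=-1.844737924, ẋ'=-0.468021886+0.041877·-2.295101676=-0.564133859
       θ'=-0.057105851+0.041877·-0.311893069=-0.070166997, θ̇'=-0.311893069+0.041877·1.770673346=-0.237742581

(-1.844737924, -0.564133859, -0.070166997, -0.237742581)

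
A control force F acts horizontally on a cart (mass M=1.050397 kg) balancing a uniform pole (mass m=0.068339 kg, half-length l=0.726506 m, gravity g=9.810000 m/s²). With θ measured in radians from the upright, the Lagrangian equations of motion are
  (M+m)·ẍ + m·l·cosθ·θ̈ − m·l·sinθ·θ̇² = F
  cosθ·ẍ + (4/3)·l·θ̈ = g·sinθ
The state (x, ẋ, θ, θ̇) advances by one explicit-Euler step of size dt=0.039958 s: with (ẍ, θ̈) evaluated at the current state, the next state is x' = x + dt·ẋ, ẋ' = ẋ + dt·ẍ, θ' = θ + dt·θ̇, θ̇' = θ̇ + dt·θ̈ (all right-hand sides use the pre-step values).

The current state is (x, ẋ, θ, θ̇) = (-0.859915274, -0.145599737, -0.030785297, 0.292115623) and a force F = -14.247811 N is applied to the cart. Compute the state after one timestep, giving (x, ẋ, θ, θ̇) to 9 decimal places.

(-0.865733148, -0.678325711, -0.019112941, 0.829352747)

sinθ=-0.030780435, cosθ=0.999526170
temp = (F + m·l·θ̇²·sinθ)/(M+m) = (-14.247811 + -0.000130404)/1.118736 = -12.735749457
θ̈ = (g·sinθ − cosθ·temp)/(l·(4/3 − m·cos²θ/(M+m))) = 13.445045407
ẍ = temp − m·l·θ̈·cosθ/(M+m) = -13.332148110
Euler: x'=-0.859915274+0.039958·-0.145599737=-0.865733148, ẋ'=-0.145599737+0.039958·-13.332148110=-0.678325711
       θ'=-0.030785297+0.039958·0.292115623=-0.019112941, θ̇'=0.292115623+0.039958·13.445045407=0.829352747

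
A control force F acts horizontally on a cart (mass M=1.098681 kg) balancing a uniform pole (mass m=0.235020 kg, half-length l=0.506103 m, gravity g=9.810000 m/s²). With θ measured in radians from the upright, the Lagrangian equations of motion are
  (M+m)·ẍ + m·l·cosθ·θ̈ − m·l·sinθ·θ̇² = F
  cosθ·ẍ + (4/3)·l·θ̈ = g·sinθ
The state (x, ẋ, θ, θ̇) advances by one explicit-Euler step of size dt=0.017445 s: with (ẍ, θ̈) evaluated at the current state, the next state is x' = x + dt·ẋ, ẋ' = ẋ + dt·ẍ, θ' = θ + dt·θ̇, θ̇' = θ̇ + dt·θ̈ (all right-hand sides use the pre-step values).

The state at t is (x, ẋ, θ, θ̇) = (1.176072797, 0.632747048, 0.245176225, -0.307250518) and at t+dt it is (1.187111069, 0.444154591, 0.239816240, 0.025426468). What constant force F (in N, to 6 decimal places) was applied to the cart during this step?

ẍ = (ẋ'−ẋ)/dt = (0.444154591−0.632747048)/0.017445 = -10.810688
θ̈ = (θ̇'−θ̇)/dt = (0.025426468−-0.307250518)/0.017445 = 19.070048
sinθ=0.242727, cosθ=0.970095
F = (M+m)·ẍ + m·l·cosθ·θ̈ − m·l·sinθ·θ̇² = -14.418226 + 2.200440 − 0.002726 = -12.220511

F = -12.220511 N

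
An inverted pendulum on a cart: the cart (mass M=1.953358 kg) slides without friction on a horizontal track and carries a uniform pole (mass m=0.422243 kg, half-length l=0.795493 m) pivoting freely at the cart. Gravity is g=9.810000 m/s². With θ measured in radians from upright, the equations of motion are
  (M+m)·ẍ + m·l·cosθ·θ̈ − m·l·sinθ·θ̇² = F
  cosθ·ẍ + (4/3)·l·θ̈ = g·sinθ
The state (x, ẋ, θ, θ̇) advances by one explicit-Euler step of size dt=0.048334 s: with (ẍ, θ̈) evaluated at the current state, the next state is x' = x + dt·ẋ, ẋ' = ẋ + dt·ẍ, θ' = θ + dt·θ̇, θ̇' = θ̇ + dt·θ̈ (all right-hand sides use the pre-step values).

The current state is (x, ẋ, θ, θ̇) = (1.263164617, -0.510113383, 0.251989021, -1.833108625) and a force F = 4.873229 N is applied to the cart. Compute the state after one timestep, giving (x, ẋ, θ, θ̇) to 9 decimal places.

(1.238508797, -0.407694567, 0.163387549, -1.815159856)

sinθ=0.249330656, cosθ=0.968418414
temp = (F + m·l·θ̇²·sinθ)/(M+m) = (4.873229 + 0.281417371)/2.375601 = 2.169828339
θ̈ = (g·sinθ − cosθ·temp)/(l·(4/3 − m·cos²θ/(M+m))) = 0.371348725
ẍ = temp − m·l·θ̈·cosθ/(M+m) = 2.118980758
Euler: x'=1.263164617+0.048334·-0.510113383=1.238508797, ẋ'=-0.510113383+0.048334·2.118980758=-0.407694567
       θ'=0.251989021+0.048334·-1.833108625=0.163387549, θ̇'=-1.833108625+0.048334·0.371348725=-1.815159856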